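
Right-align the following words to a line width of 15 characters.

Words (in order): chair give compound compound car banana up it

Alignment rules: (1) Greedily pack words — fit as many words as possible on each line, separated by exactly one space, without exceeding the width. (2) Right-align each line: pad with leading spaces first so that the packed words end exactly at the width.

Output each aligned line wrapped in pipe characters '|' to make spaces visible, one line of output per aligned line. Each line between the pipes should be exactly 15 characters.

Answer: |     chair give|
|       compound|
|   compound car|
|   banana up it|

Derivation:
Line 1: ['chair', 'give'] (min_width=10, slack=5)
Line 2: ['compound'] (min_width=8, slack=7)
Line 3: ['compound', 'car'] (min_width=12, slack=3)
Line 4: ['banana', 'up', 'it'] (min_width=12, slack=3)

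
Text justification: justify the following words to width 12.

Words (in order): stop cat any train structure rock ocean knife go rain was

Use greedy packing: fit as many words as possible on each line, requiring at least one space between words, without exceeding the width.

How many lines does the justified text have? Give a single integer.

Answer: 6

Derivation:
Line 1: ['stop', 'cat', 'any'] (min_width=12, slack=0)
Line 2: ['train'] (min_width=5, slack=7)
Line 3: ['structure'] (min_width=9, slack=3)
Line 4: ['rock', 'ocean'] (min_width=10, slack=2)
Line 5: ['knife', 'go'] (min_width=8, slack=4)
Line 6: ['rain', 'was'] (min_width=8, slack=4)
Total lines: 6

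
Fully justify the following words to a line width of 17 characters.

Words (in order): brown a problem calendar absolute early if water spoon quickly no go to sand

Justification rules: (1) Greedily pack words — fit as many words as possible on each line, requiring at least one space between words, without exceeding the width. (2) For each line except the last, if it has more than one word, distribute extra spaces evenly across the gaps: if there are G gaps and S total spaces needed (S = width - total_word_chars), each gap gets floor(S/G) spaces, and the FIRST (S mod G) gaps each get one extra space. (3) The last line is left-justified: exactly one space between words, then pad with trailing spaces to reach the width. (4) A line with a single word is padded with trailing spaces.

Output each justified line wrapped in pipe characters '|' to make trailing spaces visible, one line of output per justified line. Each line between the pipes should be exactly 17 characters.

Answer: |brown  a  problem|
|calendar absolute|
|early   if  water|
|spoon  quickly no|
|go to sand       |

Derivation:
Line 1: ['brown', 'a', 'problem'] (min_width=15, slack=2)
Line 2: ['calendar', 'absolute'] (min_width=17, slack=0)
Line 3: ['early', 'if', 'water'] (min_width=14, slack=3)
Line 4: ['spoon', 'quickly', 'no'] (min_width=16, slack=1)
Line 5: ['go', 'to', 'sand'] (min_width=10, slack=7)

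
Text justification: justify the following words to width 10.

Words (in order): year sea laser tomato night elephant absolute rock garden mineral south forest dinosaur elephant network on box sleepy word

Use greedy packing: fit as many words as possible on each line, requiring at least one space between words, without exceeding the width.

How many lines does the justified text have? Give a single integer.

Answer: 16

Derivation:
Line 1: ['year', 'sea'] (min_width=8, slack=2)
Line 2: ['laser'] (min_width=5, slack=5)
Line 3: ['tomato'] (min_width=6, slack=4)
Line 4: ['night'] (min_width=5, slack=5)
Line 5: ['elephant'] (min_width=8, slack=2)
Line 6: ['absolute'] (min_width=8, slack=2)
Line 7: ['rock'] (min_width=4, slack=6)
Line 8: ['garden'] (min_width=6, slack=4)
Line 9: ['mineral'] (min_width=7, slack=3)
Line 10: ['south'] (min_width=5, slack=5)
Line 11: ['forest'] (min_width=6, slack=4)
Line 12: ['dinosaur'] (min_width=8, slack=2)
Line 13: ['elephant'] (min_width=8, slack=2)
Line 14: ['network', 'on'] (min_width=10, slack=0)
Line 15: ['box', 'sleepy'] (min_width=10, slack=0)
Line 16: ['word'] (min_width=4, slack=6)
Total lines: 16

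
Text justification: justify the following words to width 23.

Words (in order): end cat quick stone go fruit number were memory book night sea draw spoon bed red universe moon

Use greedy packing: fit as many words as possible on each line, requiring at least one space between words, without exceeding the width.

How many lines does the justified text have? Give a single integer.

Answer: 5

Derivation:
Line 1: ['end', 'cat', 'quick', 'stone', 'go'] (min_width=22, slack=1)
Line 2: ['fruit', 'number', 'were'] (min_width=17, slack=6)
Line 3: ['memory', 'book', 'night', 'sea'] (min_width=21, slack=2)
Line 4: ['draw', 'spoon', 'bed', 'red'] (min_width=18, slack=5)
Line 5: ['universe', 'moon'] (min_width=13, slack=10)
Total lines: 5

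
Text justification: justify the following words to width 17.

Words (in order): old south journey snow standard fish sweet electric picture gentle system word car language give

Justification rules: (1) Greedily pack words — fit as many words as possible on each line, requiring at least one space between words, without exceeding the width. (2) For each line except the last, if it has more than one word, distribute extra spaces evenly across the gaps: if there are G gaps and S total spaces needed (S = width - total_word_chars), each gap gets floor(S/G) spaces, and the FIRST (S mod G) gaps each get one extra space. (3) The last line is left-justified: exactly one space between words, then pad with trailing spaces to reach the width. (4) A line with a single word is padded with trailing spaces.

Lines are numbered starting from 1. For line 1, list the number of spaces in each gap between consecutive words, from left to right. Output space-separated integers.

Answer: 1 1

Derivation:
Line 1: ['old', 'south', 'journey'] (min_width=17, slack=0)
Line 2: ['snow', 'standard'] (min_width=13, slack=4)
Line 3: ['fish', 'sweet'] (min_width=10, slack=7)
Line 4: ['electric', 'picture'] (min_width=16, slack=1)
Line 5: ['gentle', 'system'] (min_width=13, slack=4)
Line 6: ['word', 'car', 'language'] (min_width=17, slack=0)
Line 7: ['give'] (min_width=4, slack=13)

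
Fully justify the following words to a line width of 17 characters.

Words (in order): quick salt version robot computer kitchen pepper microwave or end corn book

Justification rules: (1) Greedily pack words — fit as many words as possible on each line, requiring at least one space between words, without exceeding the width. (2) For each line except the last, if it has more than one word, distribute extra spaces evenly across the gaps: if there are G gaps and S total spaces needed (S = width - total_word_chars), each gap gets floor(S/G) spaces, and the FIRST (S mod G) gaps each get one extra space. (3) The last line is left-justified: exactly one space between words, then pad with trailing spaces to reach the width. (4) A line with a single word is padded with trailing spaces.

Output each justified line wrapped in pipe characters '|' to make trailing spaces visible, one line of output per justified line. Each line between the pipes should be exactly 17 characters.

Answer: |quick        salt|
|version     robot|
|computer  kitchen|
|pepper  microwave|
|or end corn book |

Derivation:
Line 1: ['quick', 'salt'] (min_width=10, slack=7)
Line 2: ['version', 'robot'] (min_width=13, slack=4)
Line 3: ['computer', 'kitchen'] (min_width=16, slack=1)
Line 4: ['pepper', 'microwave'] (min_width=16, slack=1)
Line 5: ['or', 'end', 'corn', 'book'] (min_width=16, slack=1)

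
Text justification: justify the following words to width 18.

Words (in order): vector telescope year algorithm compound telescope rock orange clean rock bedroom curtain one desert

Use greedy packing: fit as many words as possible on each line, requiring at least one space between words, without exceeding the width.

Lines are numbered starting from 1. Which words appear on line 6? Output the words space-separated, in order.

Line 1: ['vector', 'telescope'] (min_width=16, slack=2)
Line 2: ['year', 'algorithm'] (min_width=14, slack=4)
Line 3: ['compound', 'telescope'] (min_width=18, slack=0)
Line 4: ['rock', 'orange', 'clean'] (min_width=17, slack=1)
Line 5: ['rock', 'bedroom'] (min_width=12, slack=6)
Line 6: ['curtain', 'one', 'desert'] (min_width=18, slack=0)

Answer: curtain one desert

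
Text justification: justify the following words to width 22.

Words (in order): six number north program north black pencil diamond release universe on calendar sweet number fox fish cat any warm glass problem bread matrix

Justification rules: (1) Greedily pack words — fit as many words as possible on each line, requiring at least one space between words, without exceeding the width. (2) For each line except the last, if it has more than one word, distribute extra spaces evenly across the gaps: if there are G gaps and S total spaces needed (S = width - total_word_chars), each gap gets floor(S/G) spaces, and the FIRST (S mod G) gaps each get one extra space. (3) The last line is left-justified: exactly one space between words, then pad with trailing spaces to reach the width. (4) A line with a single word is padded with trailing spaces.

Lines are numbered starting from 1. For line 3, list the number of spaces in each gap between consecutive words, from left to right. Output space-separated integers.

Line 1: ['six', 'number', 'north'] (min_width=16, slack=6)
Line 2: ['program', 'north', 'black'] (min_width=19, slack=3)
Line 3: ['pencil', 'diamond', 'release'] (min_width=22, slack=0)
Line 4: ['universe', 'on', 'calendar'] (min_width=20, slack=2)
Line 5: ['sweet', 'number', 'fox', 'fish'] (min_width=21, slack=1)
Line 6: ['cat', 'any', 'warm', 'glass'] (min_width=18, slack=4)
Line 7: ['problem', 'bread', 'matrix'] (min_width=20, slack=2)

Answer: 1 1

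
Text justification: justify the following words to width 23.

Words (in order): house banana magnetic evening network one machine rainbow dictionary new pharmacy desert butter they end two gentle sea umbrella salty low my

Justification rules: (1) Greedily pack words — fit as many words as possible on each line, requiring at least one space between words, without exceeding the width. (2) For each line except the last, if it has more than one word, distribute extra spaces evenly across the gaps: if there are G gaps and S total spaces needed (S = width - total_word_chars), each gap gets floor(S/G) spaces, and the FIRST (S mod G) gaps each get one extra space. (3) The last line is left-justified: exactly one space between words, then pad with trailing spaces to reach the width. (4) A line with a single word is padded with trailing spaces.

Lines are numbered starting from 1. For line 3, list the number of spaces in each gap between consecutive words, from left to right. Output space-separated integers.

Answer: 9

Derivation:
Line 1: ['house', 'banana', 'magnetic'] (min_width=21, slack=2)
Line 2: ['evening', 'network', 'one'] (min_width=19, slack=4)
Line 3: ['machine', 'rainbow'] (min_width=15, slack=8)
Line 4: ['dictionary', 'new', 'pharmacy'] (min_width=23, slack=0)
Line 5: ['desert', 'butter', 'they', 'end'] (min_width=22, slack=1)
Line 6: ['two', 'gentle', 'sea', 'umbrella'] (min_width=23, slack=0)
Line 7: ['salty', 'low', 'my'] (min_width=12, slack=11)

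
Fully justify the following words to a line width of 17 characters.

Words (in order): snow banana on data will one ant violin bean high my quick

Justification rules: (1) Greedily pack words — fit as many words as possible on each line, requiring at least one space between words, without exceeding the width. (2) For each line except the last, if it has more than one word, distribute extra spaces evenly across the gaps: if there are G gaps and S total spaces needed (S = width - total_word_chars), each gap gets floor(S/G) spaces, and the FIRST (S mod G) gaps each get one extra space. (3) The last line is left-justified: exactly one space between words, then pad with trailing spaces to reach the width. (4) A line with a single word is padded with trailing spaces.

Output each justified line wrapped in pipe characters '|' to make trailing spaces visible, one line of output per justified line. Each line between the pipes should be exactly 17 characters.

Line 1: ['snow', 'banana', 'on'] (min_width=14, slack=3)
Line 2: ['data', 'will', 'one', 'ant'] (min_width=17, slack=0)
Line 3: ['violin', 'bean', 'high'] (min_width=16, slack=1)
Line 4: ['my', 'quick'] (min_width=8, slack=9)

Answer: |snow   banana  on|
|data will one ant|
|violin  bean high|
|my quick         |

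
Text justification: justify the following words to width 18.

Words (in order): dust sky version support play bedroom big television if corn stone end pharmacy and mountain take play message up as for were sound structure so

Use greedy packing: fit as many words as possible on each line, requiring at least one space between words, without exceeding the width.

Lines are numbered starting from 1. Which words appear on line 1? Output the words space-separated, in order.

Line 1: ['dust', 'sky', 'version'] (min_width=16, slack=2)
Line 2: ['support', 'play'] (min_width=12, slack=6)
Line 3: ['bedroom', 'big'] (min_width=11, slack=7)
Line 4: ['television', 'if', 'corn'] (min_width=18, slack=0)
Line 5: ['stone', 'end', 'pharmacy'] (min_width=18, slack=0)
Line 6: ['and', 'mountain', 'take'] (min_width=17, slack=1)
Line 7: ['play', 'message', 'up', 'as'] (min_width=18, slack=0)
Line 8: ['for', 'were', 'sound'] (min_width=14, slack=4)
Line 9: ['structure', 'so'] (min_width=12, slack=6)

Answer: dust sky version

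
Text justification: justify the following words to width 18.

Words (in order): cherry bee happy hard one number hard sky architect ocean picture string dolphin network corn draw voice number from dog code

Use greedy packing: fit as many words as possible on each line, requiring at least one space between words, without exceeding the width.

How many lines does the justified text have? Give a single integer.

Answer: 8

Derivation:
Line 1: ['cherry', 'bee', 'happy'] (min_width=16, slack=2)
Line 2: ['hard', 'one', 'number'] (min_width=15, slack=3)
Line 3: ['hard', 'sky', 'architect'] (min_width=18, slack=0)
Line 4: ['ocean', 'picture'] (min_width=13, slack=5)
Line 5: ['string', 'dolphin'] (min_width=14, slack=4)
Line 6: ['network', 'corn', 'draw'] (min_width=17, slack=1)
Line 7: ['voice', 'number', 'from'] (min_width=17, slack=1)
Line 8: ['dog', 'code'] (min_width=8, slack=10)
Total lines: 8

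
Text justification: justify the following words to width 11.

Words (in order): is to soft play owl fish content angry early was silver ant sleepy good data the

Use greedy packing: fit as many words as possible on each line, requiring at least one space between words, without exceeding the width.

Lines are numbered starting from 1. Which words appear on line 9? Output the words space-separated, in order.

Line 1: ['is', 'to', 'soft'] (min_width=10, slack=1)
Line 2: ['play', 'owl'] (min_width=8, slack=3)
Line 3: ['fish'] (min_width=4, slack=7)
Line 4: ['content'] (min_width=7, slack=4)
Line 5: ['angry', 'early'] (min_width=11, slack=0)
Line 6: ['was', 'silver'] (min_width=10, slack=1)
Line 7: ['ant', 'sleepy'] (min_width=10, slack=1)
Line 8: ['good', 'data'] (min_width=9, slack=2)
Line 9: ['the'] (min_width=3, slack=8)

Answer: the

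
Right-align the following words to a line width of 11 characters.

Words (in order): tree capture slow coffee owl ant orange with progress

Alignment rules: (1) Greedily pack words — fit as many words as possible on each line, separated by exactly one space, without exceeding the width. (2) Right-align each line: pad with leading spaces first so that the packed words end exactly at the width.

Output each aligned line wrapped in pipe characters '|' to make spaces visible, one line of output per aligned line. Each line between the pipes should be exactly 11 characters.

Line 1: ['tree'] (min_width=4, slack=7)
Line 2: ['capture'] (min_width=7, slack=4)
Line 3: ['slow', 'coffee'] (min_width=11, slack=0)
Line 4: ['owl', 'ant'] (min_width=7, slack=4)
Line 5: ['orange', 'with'] (min_width=11, slack=0)
Line 6: ['progress'] (min_width=8, slack=3)

Answer: |       tree|
|    capture|
|slow coffee|
|    owl ant|
|orange with|
|   progress|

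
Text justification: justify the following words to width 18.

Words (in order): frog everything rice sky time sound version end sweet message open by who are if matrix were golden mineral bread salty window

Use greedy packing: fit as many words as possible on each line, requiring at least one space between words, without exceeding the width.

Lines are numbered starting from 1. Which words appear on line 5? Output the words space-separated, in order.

Line 1: ['frog', 'everything'] (min_width=15, slack=3)
Line 2: ['rice', 'sky', 'time'] (min_width=13, slack=5)
Line 3: ['sound', 'version', 'end'] (min_width=17, slack=1)
Line 4: ['sweet', 'message', 'open'] (min_width=18, slack=0)
Line 5: ['by', 'who', 'are', 'if'] (min_width=13, slack=5)
Line 6: ['matrix', 'were', 'golden'] (min_width=18, slack=0)
Line 7: ['mineral', 'bread'] (min_width=13, slack=5)
Line 8: ['salty', 'window'] (min_width=12, slack=6)

Answer: by who are if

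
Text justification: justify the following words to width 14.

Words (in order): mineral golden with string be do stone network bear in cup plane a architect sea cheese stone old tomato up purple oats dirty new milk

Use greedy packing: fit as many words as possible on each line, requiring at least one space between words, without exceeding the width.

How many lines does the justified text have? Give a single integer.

Answer: 10

Derivation:
Line 1: ['mineral', 'golden'] (min_width=14, slack=0)
Line 2: ['with', 'string', 'be'] (min_width=14, slack=0)
Line 3: ['do', 'stone'] (min_width=8, slack=6)
Line 4: ['network', 'bear'] (min_width=12, slack=2)
Line 5: ['in', 'cup', 'plane', 'a'] (min_width=14, slack=0)
Line 6: ['architect', 'sea'] (min_width=13, slack=1)
Line 7: ['cheese', 'stone'] (min_width=12, slack=2)
Line 8: ['old', 'tomato', 'up'] (min_width=13, slack=1)
Line 9: ['purple', 'oats'] (min_width=11, slack=3)
Line 10: ['dirty', 'new', 'milk'] (min_width=14, slack=0)
Total lines: 10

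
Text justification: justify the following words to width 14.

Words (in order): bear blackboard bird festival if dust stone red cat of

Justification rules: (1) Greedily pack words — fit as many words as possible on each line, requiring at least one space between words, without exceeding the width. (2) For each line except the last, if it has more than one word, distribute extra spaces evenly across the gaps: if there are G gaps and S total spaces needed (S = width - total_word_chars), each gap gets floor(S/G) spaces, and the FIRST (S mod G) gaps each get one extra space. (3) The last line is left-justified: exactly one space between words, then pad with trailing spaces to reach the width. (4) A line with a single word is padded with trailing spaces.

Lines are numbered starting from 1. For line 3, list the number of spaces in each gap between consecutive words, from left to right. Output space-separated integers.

Answer: 2

Derivation:
Line 1: ['bear'] (min_width=4, slack=10)
Line 2: ['blackboard'] (min_width=10, slack=4)
Line 3: ['bird', 'festival'] (min_width=13, slack=1)
Line 4: ['if', 'dust', 'stone'] (min_width=13, slack=1)
Line 5: ['red', 'cat', 'of'] (min_width=10, slack=4)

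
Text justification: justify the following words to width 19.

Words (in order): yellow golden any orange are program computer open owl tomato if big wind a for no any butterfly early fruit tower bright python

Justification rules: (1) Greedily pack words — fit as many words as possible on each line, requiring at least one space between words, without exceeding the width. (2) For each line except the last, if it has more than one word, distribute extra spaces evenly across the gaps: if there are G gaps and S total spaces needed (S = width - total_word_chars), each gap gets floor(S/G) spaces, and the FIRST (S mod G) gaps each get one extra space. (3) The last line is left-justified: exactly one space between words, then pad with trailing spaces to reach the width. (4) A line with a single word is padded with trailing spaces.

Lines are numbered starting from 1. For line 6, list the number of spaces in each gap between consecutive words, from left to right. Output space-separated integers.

Line 1: ['yellow', 'golden', 'any'] (min_width=17, slack=2)
Line 2: ['orange', 'are', 'program'] (min_width=18, slack=1)
Line 3: ['computer', 'open', 'owl'] (min_width=17, slack=2)
Line 4: ['tomato', 'if', 'big', 'wind'] (min_width=18, slack=1)
Line 5: ['a', 'for', 'no', 'any'] (min_width=12, slack=7)
Line 6: ['butterfly', 'early'] (min_width=15, slack=4)
Line 7: ['fruit', 'tower', 'bright'] (min_width=18, slack=1)
Line 8: ['python'] (min_width=6, slack=13)

Answer: 5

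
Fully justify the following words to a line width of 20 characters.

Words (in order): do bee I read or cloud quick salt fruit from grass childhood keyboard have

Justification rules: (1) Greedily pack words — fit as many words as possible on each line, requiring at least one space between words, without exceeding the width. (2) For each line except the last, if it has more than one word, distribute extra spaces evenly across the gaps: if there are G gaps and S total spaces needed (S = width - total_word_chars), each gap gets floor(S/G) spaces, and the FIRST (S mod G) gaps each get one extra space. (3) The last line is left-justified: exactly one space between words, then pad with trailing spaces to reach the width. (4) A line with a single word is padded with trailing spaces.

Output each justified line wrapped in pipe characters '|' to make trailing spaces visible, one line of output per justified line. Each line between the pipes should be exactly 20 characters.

Line 1: ['do', 'bee', 'I', 'read', 'or'] (min_width=16, slack=4)
Line 2: ['cloud', 'quick', 'salt'] (min_width=16, slack=4)
Line 3: ['fruit', 'from', 'grass'] (min_width=16, slack=4)
Line 4: ['childhood', 'keyboard'] (min_width=18, slack=2)
Line 5: ['have'] (min_width=4, slack=16)

Answer: |do  bee  I  read  or|
|cloud   quick   salt|
|fruit   from   grass|
|childhood   keyboard|
|have                |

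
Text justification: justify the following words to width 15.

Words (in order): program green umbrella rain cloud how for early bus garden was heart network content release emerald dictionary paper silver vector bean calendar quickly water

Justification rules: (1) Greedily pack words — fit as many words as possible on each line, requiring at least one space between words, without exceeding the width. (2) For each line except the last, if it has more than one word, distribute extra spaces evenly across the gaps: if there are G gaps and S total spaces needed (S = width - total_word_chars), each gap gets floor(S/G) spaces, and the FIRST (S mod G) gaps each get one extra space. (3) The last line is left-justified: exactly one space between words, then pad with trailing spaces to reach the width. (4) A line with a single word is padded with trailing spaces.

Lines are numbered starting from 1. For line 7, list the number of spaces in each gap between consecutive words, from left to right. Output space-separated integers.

Line 1: ['program', 'green'] (min_width=13, slack=2)
Line 2: ['umbrella', 'rain'] (min_width=13, slack=2)
Line 3: ['cloud', 'how', 'for'] (min_width=13, slack=2)
Line 4: ['early', 'bus'] (min_width=9, slack=6)
Line 5: ['garden', 'was'] (min_width=10, slack=5)
Line 6: ['heart', 'network'] (min_width=13, slack=2)
Line 7: ['content', 'release'] (min_width=15, slack=0)
Line 8: ['emerald'] (min_width=7, slack=8)
Line 9: ['dictionary'] (min_width=10, slack=5)
Line 10: ['paper', 'silver'] (min_width=12, slack=3)
Line 11: ['vector', 'bean'] (min_width=11, slack=4)
Line 12: ['calendar'] (min_width=8, slack=7)
Line 13: ['quickly', 'water'] (min_width=13, slack=2)

Answer: 1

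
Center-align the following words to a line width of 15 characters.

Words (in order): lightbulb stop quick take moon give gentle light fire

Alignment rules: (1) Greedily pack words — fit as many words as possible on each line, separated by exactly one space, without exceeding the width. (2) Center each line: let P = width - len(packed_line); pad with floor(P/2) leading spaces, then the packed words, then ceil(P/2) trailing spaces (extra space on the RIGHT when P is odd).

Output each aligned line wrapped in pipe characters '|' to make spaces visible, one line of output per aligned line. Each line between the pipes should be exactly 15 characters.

Answer: |lightbulb stop |
|quick take moon|
|  give gentle  |
|  light fire   |

Derivation:
Line 1: ['lightbulb', 'stop'] (min_width=14, slack=1)
Line 2: ['quick', 'take', 'moon'] (min_width=15, slack=0)
Line 3: ['give', 'gentle'] (min_width=11, slack=4)
Line 4: ['light', 'fire'] (min_width=10, slack=5)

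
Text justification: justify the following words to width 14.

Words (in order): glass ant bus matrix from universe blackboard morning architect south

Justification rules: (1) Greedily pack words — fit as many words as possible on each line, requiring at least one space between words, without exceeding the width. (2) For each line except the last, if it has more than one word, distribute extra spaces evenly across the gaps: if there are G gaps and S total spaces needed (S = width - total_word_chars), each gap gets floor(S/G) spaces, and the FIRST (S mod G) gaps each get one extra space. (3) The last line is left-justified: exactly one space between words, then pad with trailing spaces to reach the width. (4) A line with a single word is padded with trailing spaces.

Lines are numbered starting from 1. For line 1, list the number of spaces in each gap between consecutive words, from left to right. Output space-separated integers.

Line 1: ['glass', 'ant', 'bus'] (min_width=13, slack=1)
Line 2: ['matrix', 'from'] (min_width=11, slack=3)
Line 3: ['universe'] (min_width=8, slack=6)
Line 4: ['blackboard'] (min_width=10, slack=4)
Line 5: ['morning'] (min_width=7, slack=7)
Line 6: ['architect'] (min_width=9, slack=5)
Line 7: ['south'] (min_width=5, slack=9)

Answer: 2 1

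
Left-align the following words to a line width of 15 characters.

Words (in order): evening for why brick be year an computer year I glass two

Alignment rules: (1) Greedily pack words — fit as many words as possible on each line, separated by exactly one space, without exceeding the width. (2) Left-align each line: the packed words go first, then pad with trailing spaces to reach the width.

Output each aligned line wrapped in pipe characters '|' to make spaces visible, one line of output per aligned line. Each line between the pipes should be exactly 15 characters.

Answer: |evening for why|
|brick be year  |
|an computer    |
|year I glass   |
|two            |

Derivation:
Line 1: ['evening', 'for', 'why'] (min_width=15, slack=0)
Line 2: ['brick', 'be', 'year'] (min_width=13, slack=2)
Line 3: ['an', 'computer'] (min_width=11, slack=4)
Line 4: ['year', 'I', 'glass'] (min_width=12, slack=3)
Line 5: ['two'] (min_width=3, slack=12)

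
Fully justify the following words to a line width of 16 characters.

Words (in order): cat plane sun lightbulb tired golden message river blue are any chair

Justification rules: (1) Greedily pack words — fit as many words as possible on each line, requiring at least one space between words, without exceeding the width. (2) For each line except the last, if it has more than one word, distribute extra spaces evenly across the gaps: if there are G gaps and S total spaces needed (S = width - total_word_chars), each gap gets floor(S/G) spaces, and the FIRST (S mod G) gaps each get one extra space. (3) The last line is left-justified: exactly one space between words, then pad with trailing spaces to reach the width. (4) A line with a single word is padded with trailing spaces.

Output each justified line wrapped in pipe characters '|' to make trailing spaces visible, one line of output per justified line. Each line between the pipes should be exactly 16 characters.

Line 1: ['cat', 'plane', 'sun'] (min_width=13, slack=3)
Line 2: ['lightbulb', 'tired'] (min_width=15, slack=1)
Line 3: ['golden', 'message'] (min_width=14, slack=2)
Line 4: ['river', 'blue', 'are'] (min_width=14, slack=2)
Line 5: ['any', 'chair'] (min_width=9, slack=7)

Answer: |cat   plane  sun|
|lightbulb  tired|
|golden   message|
|river  blue  are|
|any chair       |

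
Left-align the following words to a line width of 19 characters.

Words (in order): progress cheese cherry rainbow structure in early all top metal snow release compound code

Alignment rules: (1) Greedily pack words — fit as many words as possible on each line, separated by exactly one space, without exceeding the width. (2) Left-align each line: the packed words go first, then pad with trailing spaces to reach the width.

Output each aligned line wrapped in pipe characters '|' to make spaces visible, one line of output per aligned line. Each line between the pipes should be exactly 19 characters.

Answer: |progress cheese    |
|cherry rainbow     |
|structure in early |
|all top metal snow |
|release compound   |
|code               |

Derivation:
Line 1: ['progress', 'cheese'] (min_width=15, slack=4)
Line 2: ['cherry', 'rainbow'] (min_width=14, slack=5)
Line 3: ['structure', 'in', 'early'] (min_width=18, slack=1)
Line 4: ['all', 'top', 'metal', 'snow'] (min_width=18, slack=1)
Line 5: ['release', 'compound'] (min_width=16, slack=3)
Line 6: ['code'] (min_width=4, slack=15)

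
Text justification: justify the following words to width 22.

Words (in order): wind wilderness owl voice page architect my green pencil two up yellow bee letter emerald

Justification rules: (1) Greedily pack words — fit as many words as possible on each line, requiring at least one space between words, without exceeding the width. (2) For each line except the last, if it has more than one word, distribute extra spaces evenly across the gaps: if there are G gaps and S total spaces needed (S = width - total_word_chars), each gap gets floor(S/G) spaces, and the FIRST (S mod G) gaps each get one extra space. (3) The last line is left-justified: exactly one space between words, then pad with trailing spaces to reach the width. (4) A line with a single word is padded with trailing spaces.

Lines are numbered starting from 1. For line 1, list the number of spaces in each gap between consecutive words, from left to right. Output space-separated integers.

Line 1: ['wind', 'wilderness', 'owl'] (min_width=19, slack=3)
Line 2: ['voice', 'page', 'architect'] (min_width=20, slack=2)
Line 3: ['my', 'green', 'pencil', 'two', 'up'] (min_width=22, slack=0)
Line 4: ['yellow', 'bee', 'letter'] (min_width=17, slack=5)
Line 5: ['emerald'] (min_width=7, slack=15)

Answer: 3 2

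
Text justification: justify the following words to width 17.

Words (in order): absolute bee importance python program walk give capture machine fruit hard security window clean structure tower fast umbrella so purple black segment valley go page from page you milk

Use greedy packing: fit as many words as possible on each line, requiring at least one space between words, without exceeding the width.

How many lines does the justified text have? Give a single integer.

Line 1: ['absolute', 'bee'] (min_width=12, slack=5)
Line 2: ['importance', 'python'] (min_width=17, slack=0)
Line 3: ['program', 'walk', 'give'] (min_width=17, slack=0)
Line 4: ['capture', 'machine'] (min_width=15, slack=2)
Line 5: ['fruit', 'hard'] (min_width=10, slack=7)
Line 6: ['security', 'window'] (min_width=15, slack=2)
Line 7: ['clean', 'structure'] (min_width=15, slack=2)
Line 8: ['tower', 'fast'] (min_width=10, slack=7)
Line 9: ['umbrella', 'so'] (min_width=11, slack=6)
Line 10: ['purple', 'black'] (min_width=12, slack=5)
Line 11: ['segment', 'valley', 'go'] (min_width=17, slack=0)
Line 12: ['page', 'from', 'page'] (min_width=14, slack=3)
Line 13: ['you', 'milk'] (min_width=8, slack=9)
Total lines: 13

Answer: 13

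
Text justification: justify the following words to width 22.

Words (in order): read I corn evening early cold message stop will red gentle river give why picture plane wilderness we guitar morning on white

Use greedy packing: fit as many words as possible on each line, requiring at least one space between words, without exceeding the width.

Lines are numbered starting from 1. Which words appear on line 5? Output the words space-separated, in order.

Line 1: ['read', 'I', 'corn', 'evening'] (min_width=19, slack=3)
Line 2: ['early', 'cold', 'message'] (min_width=18, slack=4)
Line 3: ['stop', 'will', 'red', 'gentle'] (min_width=20, slack=2)
Line 4: ['river', 'give', 'why', 'picture'] (min_width=22, slack=0)
Line 5: ['plane', 'wilderness', 'we'] (min_width=19, slack=3)
Line 6: ['guitar', 'morning', 'on'] (min_width=17, slack=5)
Line 7: ['white'] (min_width=5, slack=17)

Answer: plane wilderness we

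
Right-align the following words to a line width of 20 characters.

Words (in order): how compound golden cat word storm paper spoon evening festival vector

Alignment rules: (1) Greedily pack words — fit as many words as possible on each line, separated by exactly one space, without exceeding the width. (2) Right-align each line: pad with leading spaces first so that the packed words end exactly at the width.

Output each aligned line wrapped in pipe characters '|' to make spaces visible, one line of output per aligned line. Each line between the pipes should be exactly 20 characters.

Answer: | how compound golden|
|cat word storm paper|
|       spoon evening|
|     festival vector|

Derivation:
Line 1: ['how', 'compound', 'golden'] (min_width=19, slack=1)
Line 2: ['cat', 'word', 'storm', 'paper'] (min_width=20, slack=0)
Line 3: ['spoon', 'evening'] (min_width=13, slack=7)
Line 4: ['festival', 'vector'] (min_width=15, slack=5)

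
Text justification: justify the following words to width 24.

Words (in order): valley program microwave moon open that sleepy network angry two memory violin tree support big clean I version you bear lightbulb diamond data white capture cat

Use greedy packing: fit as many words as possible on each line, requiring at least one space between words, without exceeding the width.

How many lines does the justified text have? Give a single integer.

Line 1: ['valley', 'program', 'microwave'] (min_width=24, slack=0)
Line 2: ['moon', 'open', 'that', 'sleepy'] (min_width=21, slack=3)
Line 3: ['network', 'angry', 'two', 'memory'] (min_width=24, slack=0)
Line 4: ['violin', 'tree', 'support', 'big'] (min_width=23, slack=1)
Line 5: ['clean', 'I', 'version', 'you', 'bear'] (min_width=24, slack=0)
Line 6: ['lightbulb', 'diamond', 'data'] (min_width=22, slack=2)
Line 7: ['white', 'capture', 'cat'] (min_width=17, slack=7)
Total lines: 7

Answer: 7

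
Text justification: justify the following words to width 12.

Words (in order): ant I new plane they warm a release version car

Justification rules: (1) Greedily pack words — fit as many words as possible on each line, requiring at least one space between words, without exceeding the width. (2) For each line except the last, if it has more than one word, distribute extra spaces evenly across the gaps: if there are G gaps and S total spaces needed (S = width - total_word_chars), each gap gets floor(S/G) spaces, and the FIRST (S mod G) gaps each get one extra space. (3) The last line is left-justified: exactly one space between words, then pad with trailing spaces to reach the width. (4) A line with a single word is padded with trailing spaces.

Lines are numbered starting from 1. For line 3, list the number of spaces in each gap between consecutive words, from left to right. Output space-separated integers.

Answer: 7

Derivation:
Line 1: ['ant', 'I', 'new'] (min_width=9, slack=3)
Line 2: ['plane', 'they'] (min_width=10, slack=2)
Line 3: ['warm', 'a'] (min_width=6, slack=6)
Line 4: ['release'] (min_width=7, slack=5)
Line 5: ['version', 'car'] (min_width=11, slack=1)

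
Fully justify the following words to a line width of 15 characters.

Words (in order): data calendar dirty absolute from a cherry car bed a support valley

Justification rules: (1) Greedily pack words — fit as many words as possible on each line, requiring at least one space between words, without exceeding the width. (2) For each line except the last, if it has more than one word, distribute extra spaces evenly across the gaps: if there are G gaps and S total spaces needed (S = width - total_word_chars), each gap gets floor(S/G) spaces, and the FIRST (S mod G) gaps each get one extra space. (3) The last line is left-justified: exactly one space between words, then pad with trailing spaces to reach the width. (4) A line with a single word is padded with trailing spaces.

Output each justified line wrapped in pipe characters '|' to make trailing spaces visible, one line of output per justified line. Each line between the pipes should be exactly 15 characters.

Answer: |data   calendar|
|dirty  absolute|
|from  a  cherry|
|car    bed    a|
|support valley |

Derivation:
Line 1: ['data', 'calendar'] (min_width=13, slack=2)
Line 2: ['dirty', 'absolute'] (min_width=14, slack=1)
Line 3: ['from', 'a', 'cherry'] (min_width=13, slack=2)
Line 4: ['car', 'bed', 'a'] (min_width=9, slack=6)
Line 5: ['support', 'valley'] (min_width=14, slack=1)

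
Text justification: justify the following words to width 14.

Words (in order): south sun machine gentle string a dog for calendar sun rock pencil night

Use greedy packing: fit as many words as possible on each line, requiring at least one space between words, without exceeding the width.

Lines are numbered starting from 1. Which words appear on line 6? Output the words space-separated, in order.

Answer: pencil night

Derivation:
Line 1: ['south', 'sun'] (min_width=9, slack=5)
Line 2: ['machine', 'gentle'] (min_width=14, slack=0)
Line 3: ['string', 'a', 'dog'] (min_width=12, slack=2)
Line 4: ['for', 'calendar'] (min_width=12, slack=2)
Line 5: ['sun', 'rock'] (min_width=8, slack=6)
Line 6: ['pencil', 'night'] (min_width=12, slack=2)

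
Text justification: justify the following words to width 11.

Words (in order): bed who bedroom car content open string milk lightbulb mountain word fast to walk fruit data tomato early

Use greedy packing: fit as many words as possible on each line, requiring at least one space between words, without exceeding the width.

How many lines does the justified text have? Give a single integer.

Answer: 12

Derivation:
Line 1: ['bed', 'who'] (min_width=7, slack=4)
Line 2: ['bedroom', 'car'] (min_width=11, slack=0)
Line 3: ['content'] (min_width=7, slack=4)
Line 4: ['open', 'string'] (min_width=11, slack=0)
Line 5: ['milk'] (min_width=4, slack=7)
Line 6: ['lightbulb'] (min_width=9, slack=2)
Line 7: ['mountain'] (min_width=8, slack=3)
Line 8: ['word', 'fast'] (min_width=9, slack=2)
Line 9: ['to', 'walk'] (min_width=7, slack=4)
Line 10: ['fruit', 'data'] (min_width=10, slack=1)
Line 11: ['tomato'] (min_width=6, slack=5)
Line 12: ['early'] (min_width=5, slack=6)
Total lines: 12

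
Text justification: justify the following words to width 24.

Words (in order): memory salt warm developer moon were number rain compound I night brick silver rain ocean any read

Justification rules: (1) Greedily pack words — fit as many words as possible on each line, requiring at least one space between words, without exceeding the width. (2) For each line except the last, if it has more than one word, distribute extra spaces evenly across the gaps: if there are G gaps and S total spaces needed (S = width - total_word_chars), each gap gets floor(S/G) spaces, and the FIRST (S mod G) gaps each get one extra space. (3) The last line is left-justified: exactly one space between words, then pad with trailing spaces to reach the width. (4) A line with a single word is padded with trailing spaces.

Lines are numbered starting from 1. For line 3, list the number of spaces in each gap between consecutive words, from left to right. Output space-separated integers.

Line 1: ['memory', 'salt', 'warm'] (min_width=16, slack=8)
Line 2: ['developer', 'moon', 'were'] (min_width=19, slack=5)
Line 3: ['number', 'rain', 'compound', 'I'] (min_width=22, slack=2)
Line 4: ['night', 'brick', 'silver', 'rain'] (min_width=23, slack=1)
Line 5: ['ocean', 'any', 'read'] (min_width=14, slack=10)

Answer: 2 2 1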